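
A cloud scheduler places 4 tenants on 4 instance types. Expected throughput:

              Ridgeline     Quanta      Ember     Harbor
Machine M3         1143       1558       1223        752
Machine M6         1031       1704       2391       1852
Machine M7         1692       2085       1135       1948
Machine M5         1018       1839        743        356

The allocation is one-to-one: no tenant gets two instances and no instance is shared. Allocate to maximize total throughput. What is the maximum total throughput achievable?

Maximum total: 7321 ops/s

Optimal: Ridgeline→Machine M3 (1143 ops/s), Quanta→Machine M5 (1839 ops/s), Ember→Machine M6 (2391 ops/s), Harbor→Machine M7 (1948 ops/s) — total 1143+1839+2391+1948 = 7321 ops/s.
Column-greedy (each instance in turn goes to its best remaining tenant) gives 6915 ops/s, worse by 406.
Next-best assignment: Ridgeline→Machine M5, Quanta→Machine M3, Ember→Machine M6, Harbor→Machine M7 = 6915 ops/s.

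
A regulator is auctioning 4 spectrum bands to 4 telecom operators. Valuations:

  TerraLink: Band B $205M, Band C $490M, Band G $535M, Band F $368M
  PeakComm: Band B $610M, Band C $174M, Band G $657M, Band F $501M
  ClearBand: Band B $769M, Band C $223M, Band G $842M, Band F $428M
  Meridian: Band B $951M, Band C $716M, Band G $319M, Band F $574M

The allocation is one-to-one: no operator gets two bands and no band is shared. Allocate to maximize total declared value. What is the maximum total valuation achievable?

Optimal: TerraLink→Band C ($490M), PeakComm→Band F ($501M), ClearBand→Band G ($842M), Meridian→Band B ($951M) — total 490+501+842+951 = $2784M.
Row-greedy (each operator in turn takes its best remaining band) gives $2289M, worse by 495.
Next-best assignment: TerraLink→Band F, PeakComm→Band B, ClearBand→Band G, Meridian→Band C = $2536M.
Every other assignment is strictly worse.

Maximum total: $2784M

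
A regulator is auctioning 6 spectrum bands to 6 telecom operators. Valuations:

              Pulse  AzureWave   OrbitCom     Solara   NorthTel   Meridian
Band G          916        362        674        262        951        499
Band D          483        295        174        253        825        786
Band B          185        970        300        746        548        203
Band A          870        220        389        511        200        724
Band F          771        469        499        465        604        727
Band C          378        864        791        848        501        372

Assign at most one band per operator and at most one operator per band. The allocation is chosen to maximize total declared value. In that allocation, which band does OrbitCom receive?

OrbitCom receives Band F.

Optimal: Pulse→Band A ($870M), AzureWave→Band B ($970M), OrbitCom→Band F ($499M), Solara→Band C ($848M), NorthTel→Band G ($951M), Meridian→Band D ($786M) — total 870+970+499+848+951+786 = $4924M.
Row-greedy (each operator in turn takes its best remaining band) gives $4740M, worse by 184.
Next-best assignment: Pulse→Band A, AzureWave→Band B, OrbitCom→Band G, Solara→Band C, NorthTel→Band D, Meridian→Band F = $4914M.
OrbitCom's own top band is Band C ($791M), but forcing OrbitCom→Band C and reassigning the rest optimally gives only $4833M — worse by 91.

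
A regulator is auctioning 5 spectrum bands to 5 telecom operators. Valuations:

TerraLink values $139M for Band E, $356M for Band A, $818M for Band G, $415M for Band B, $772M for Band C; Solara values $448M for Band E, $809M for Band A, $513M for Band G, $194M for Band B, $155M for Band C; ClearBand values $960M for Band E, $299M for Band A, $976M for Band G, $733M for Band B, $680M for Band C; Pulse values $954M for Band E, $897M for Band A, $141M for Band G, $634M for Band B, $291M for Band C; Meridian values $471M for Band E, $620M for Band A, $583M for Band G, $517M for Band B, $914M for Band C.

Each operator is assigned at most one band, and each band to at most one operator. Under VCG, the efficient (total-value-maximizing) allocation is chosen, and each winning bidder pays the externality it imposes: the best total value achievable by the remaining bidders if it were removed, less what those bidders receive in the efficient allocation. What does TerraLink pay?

TerraLink pays $243M.

Efficient allocation: TerraLink→Band G ($818M), Solara→Band A ($809M), ClearBand→Band B ($733M), Pulse→Band E ($954M), Meridian→Band C ($914M); total welfare W = $4228M.
TerraLink receives Band G at value $818M, so the others get W − 818 = $3410M.
Without TerraLink: best allocation of the remaining 4 bidders over all 5 bands is Solara→Band A ($809M), ClearBand→Band G ($976M), Pulse→Band E ($954M), Meridian→Band C ($914M), total $3653M.
VCG payment = (others' best without TerraLink) − (others' welfare with TerraLink) = 3653 − 3410 = $243M.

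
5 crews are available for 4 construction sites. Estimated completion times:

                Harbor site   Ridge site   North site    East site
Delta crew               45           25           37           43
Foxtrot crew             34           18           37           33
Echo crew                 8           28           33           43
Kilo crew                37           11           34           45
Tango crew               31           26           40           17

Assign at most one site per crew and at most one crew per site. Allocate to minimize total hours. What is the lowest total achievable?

Minimum total: 73 hours

Optimal: Echo crew→Harbor site (8 hours), Kilo crew→Ridge site (11 hours), Delta crew→North site (37 hours), Tango crew→East site (17 hours) — total 8+11+37+17 = 73 hours.
Checked against all permutations: 73 hours is optimal.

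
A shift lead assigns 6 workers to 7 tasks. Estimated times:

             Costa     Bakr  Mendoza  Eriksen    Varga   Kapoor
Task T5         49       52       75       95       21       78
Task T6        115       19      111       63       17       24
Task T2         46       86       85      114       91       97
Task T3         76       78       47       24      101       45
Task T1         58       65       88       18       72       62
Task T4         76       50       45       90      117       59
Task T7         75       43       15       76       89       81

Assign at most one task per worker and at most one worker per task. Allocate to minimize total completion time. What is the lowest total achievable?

Min total: 164 min

Optimal: Costa→Task T2 (46 min), Bakr→Task T6 (19 min), Mendoza→Task T7 (15 min), Eriksen→Task T1 (18 min), Varga→Task T5 (21 min), Kapoor→Task T3 (45 min) — total 46+19+15+18+21+45 = 164 min.
Min-entry greedy (repeatedly take the single cheapest remaining cell) gives 191 min, worse by 27.
Next-best assignment: Costa→Task T2, Bakr→Task T4, Mendoza→Task T7, Eriksen→Task T1, Varga→Task T5, Kapoor→Task T6 = 174 min.
Swapping Mendoza↔Bakr (Mendoza→Task T6 111 min, Bakr→Task T7 43 min) adds 120.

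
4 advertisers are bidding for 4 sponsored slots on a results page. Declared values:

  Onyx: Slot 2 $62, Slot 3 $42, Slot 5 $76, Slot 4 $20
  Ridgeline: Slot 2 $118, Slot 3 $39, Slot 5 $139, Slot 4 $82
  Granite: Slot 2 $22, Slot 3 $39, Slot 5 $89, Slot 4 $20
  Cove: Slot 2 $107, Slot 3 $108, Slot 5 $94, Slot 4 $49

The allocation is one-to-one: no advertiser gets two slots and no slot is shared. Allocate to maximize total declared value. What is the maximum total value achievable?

Maximum total: $341

Optimal: Onyx→Slot 2 ($62), Ridgeline→Slot 4 ($82), Granite→Slot 5 ($89), Cove→Slot 3 ($108) — total 62+82+89+108 = $341.
Row-greedy (each advertiser in turn takes its best remaining slot) gives $282, worse by 59.
Checked against all permutations: $341 is optimal.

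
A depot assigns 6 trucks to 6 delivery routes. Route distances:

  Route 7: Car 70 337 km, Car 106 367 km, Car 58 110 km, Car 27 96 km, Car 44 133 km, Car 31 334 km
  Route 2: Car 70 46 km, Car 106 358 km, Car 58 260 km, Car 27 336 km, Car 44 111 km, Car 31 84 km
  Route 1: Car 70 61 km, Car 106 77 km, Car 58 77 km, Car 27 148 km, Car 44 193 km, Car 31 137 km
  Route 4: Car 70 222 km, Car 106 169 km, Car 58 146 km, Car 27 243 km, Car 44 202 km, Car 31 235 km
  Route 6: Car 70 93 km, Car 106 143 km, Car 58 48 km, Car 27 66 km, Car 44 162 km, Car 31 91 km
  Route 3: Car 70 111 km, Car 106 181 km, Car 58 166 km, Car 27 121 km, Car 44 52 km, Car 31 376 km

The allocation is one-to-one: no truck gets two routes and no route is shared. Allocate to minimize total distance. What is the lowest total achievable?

Optimal: Car 70→Route 2 (46 km), Car 106→Route 1 (77 km), Car 58→Route 4 (146 km), Car 27→Route 7 (96 km), Car 44→Route 3 (52 km), Car 31→Route 6 (91 km) — total 46+77+146+96+52+91 = 508 km.
Min-entry greedy (repeatedly take the single cheapest remaining cell) gives 554 km, worse by 46.
Next-best assignment: Car 70→Route 1, Car 106→Route 4, Car 58→Route 6, Car 27→Route 7, Car 44→Route 3, Car 31→Route 2 = 510 km.

Minimum total: 508 km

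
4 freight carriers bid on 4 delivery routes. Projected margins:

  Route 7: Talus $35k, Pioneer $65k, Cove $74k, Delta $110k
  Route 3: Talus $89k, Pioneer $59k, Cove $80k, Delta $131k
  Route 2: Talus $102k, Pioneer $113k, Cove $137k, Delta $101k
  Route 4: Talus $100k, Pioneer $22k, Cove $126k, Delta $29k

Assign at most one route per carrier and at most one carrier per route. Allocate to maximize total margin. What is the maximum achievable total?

This is a one-to-one assignment (maximum-weight bipartite matching).
Optimal: Talus→Route 3 ($89k), Pioneer→Route 2 ($113k), Cove→Route 4 ($126k), Delta→Route 7 ($110k) — total 89+113+126+110 = $438k.
Row-greedy (each carrier in turn takes its best remaining route) gives $424k, worse by 14.
Next-best assignment: Talus→Route 4, Pioneer→Route 7, Cove→Route 2, Delta→Route 3 = $433k.
No other one-to-one assignment exceeds $438k.

Max total: $438k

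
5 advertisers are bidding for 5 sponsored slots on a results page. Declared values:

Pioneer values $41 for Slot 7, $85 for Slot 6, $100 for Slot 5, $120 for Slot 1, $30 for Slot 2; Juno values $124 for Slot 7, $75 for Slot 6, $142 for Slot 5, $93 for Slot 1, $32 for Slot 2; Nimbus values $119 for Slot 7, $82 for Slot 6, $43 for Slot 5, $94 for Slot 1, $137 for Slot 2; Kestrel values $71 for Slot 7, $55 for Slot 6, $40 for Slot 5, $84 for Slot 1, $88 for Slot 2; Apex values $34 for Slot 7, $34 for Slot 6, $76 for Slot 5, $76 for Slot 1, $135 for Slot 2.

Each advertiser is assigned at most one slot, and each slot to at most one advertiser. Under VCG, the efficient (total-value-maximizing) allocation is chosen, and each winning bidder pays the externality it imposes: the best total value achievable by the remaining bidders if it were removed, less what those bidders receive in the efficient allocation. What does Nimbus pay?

Nimbus pays $16.

Efficient allocation: Pioneer→Slot 1 ($120), Juno→Slot 5 ($142), Nimbus→Slot 7 ($119), Kestrel→Slot 6 ($55), Apex→Slot 2 ($135); total welfare W = $571.
Nimbus receives Slot 7 at value $119, so the others get W − 119 = $452.
Without Nimbus: best allocation of the remaining 4 bidders over all 5 slots is Pioneer→Slot 1 ($120), Juno→Slot 5 ($142), Kestrel→Slot 7 ($71), Apex→Slot 2 ($135), total $468.
VCG payment = (others' best without Nimbus) − (others' welfare with Nimbus) = 468 − 452 = $16.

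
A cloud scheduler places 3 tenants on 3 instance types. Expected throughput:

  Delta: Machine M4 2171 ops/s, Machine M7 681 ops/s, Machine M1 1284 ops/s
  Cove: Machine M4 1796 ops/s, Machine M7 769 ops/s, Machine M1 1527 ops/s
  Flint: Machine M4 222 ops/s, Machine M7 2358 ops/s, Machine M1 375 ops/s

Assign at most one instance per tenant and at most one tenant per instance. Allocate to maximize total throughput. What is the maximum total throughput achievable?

Maximum total: 6056 ops/s

Optimal: Delta→Machine M4 (2171 ops/s), Cove→Machine M1 (1527 ops/s), Flint→Machine M7 (2358 ops/s) — total 2171+1527+2358 = 6056 ops/s.
Swapping Flint↔Delta (Flint→Machine M4 222 ops/s, Delta→Machine M7 681 ops/s) loses 3626.
Checked against all permutations: 6056 ops/s is optimal.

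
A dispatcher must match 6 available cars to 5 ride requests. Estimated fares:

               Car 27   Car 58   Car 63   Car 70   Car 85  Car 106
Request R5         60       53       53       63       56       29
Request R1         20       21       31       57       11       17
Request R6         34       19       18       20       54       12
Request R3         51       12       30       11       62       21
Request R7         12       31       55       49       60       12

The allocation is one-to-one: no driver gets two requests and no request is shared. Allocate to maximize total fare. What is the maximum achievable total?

Maximum total: $270

Optimal: Car 58→Request R5 ($53), Car 70→Request R1 ($57), Car 85→Request R6 ($54), Car 27→Request R3 ($51), Car 63→Request R7 ($55) — total 53+57+54+51+55 = $270.
Next-best assignment: Car 58→Request R5, Car 70→Request R1, Car 27→Request R6, Car 85→Request R3, Car 63→Request R7 = $261.
Swapping Car 27↔Car 70 (Car 27→Request R1 $20, Car 70→Request R3 $11) loses 77.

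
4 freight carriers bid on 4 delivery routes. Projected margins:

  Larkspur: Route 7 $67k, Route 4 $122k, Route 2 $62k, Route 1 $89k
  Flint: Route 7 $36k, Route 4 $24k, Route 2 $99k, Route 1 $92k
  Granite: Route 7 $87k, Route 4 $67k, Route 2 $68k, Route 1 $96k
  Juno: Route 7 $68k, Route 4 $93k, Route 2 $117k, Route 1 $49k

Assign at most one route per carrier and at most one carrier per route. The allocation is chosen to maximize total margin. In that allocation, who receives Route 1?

Flint receives Route 1.

This is the linear assignment problem.
Optimal: Larkspur→Route 4 ($122k), Flint→Route 1 ($92k), Granite→Route 7 ($87k), Juno→Route 2 ($117k) — total 122+92+87+117 = $418k.
Swapping Flint↔Juno (Flint→Route 2 $99k, Juno→Route 1 $49k) loses 61.
Flint's own top route is Route 2 ($99k), but forcing Flint→Route 2 and reassigning the rest optimally gives only $385k — worse by 33.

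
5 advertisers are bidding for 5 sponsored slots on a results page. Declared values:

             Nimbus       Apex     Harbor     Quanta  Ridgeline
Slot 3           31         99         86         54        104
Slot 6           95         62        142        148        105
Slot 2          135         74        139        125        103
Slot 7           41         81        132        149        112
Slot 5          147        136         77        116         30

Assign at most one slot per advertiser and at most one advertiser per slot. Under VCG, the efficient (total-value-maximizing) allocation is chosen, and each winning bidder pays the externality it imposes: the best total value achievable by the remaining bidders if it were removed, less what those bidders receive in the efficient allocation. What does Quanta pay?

Efficient allocation: Nimbus→Slot 2 ($135), Apex→Slot 5 ($136), Harbor→Slot 6 ($142), Quanta→Slot 7 ($149), Ridgeline→Slot 3 ($104); total welfare W = $666.
Quanta receives Slot 7 at value $149, so the others get W − 149 = $517.
Without Quanta: best allocation of the remaining 4 bidders over all 5 slots is Nimbus→Slot 2 ($135), Apex→Slot 5 ($136), Harbor→Slot 6 ($142), Ridgeline→Slot 7 ($112), total $525.
VCG payment = (others' best without Quanta) − (others' welfare with Quanta) = 525 − 517 = $8.

Quanta pays $8.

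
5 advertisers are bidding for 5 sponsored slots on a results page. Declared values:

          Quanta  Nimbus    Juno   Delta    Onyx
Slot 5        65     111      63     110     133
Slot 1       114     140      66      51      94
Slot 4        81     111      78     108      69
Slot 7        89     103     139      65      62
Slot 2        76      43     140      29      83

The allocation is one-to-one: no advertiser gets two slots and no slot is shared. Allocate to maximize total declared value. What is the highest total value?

Optimal: Quanta→Slot 7 ($89), Nimbus→Slot 1 ($140), Juno→Slot 2 ($140), Delta→Slot 4 ($108), Onyx→Slot 5 ($133) — total 89+140+140+108+133 = $610.
Next-best assignment: Quanta→Slot 1, Nimbus→Slot 7, Juno→Slot 2, Delta→Slot 4, Onyx→Slot 5 = $598.

Max total: $610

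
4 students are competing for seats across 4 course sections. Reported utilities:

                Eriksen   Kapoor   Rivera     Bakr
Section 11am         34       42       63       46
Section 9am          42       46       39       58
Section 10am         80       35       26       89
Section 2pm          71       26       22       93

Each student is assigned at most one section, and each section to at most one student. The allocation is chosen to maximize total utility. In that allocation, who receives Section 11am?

Rivera receives Section 11am.

Optimal: Eriksen→Section 10am (80 points), Kapoor→Section 9am (46 points), Rivera→Section 11am (63 points), Bakr→Section 2pm (93 points) — total 80+46+63+93 = 282 points.
Column-greedy (each section in turn goes to its best remaining student) gives 227 points, worse by 55.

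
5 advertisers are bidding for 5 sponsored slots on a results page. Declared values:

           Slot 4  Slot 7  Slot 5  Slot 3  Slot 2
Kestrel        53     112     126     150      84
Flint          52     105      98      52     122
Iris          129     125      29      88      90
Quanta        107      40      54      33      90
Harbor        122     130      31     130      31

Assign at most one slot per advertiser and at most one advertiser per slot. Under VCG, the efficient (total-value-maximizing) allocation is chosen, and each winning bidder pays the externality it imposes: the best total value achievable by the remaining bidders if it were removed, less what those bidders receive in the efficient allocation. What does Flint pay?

Flint pays $11.

Efficient allocation: Kestrel→Slot 5 ($126), Flint→Slot 2 ($122), Iris→Slot 7 ($125), Quanta→Slot 4 ($107), Harbor→Slot 3 ($130); total welfare W = $610.
Flint receives Slot 2 at value $122, so the others get W − 122 = $488.
Without Flint: best allocation of the remaining 4 bidders over all 5 slots is Kestrel→Slot 3 ($150), Iris→Slot 4 ($129), Quanta→Slot 2 ($90), Harbor→Slot 7 ($130), total $499.
VCG payment = (others' best without Flint) − (others' welfare with Flint) = 499 − 488 = $11.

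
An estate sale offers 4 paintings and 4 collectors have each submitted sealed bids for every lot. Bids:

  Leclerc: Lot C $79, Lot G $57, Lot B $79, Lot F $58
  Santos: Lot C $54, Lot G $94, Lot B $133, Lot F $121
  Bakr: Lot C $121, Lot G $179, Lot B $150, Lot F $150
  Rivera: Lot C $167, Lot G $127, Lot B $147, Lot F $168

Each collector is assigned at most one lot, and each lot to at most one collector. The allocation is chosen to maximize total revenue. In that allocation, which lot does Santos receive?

Optimal: Leclerc→Lot C ($79), Santos→Lot B ($133), Bakr→Lot G ($179), Rivera→Lot F ($168) — total 79+133+179+168 = $559.
Column-greedy (each lot in turn goes to its best remaining collector) gives $537, worse by 22.
Next-best assignment: Leclerc→Lot B, Santos→Lot F, Bakr→Lot G, Rivera→Lot C = $546.
Checked against all permutations: $559 is optimal.

Santos receives Lot B.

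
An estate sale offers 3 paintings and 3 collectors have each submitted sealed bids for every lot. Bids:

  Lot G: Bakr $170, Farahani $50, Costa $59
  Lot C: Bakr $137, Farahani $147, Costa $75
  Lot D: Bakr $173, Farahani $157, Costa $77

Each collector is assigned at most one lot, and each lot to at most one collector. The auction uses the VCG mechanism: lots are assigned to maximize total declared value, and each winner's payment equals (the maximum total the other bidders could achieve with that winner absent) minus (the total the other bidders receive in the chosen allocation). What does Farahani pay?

Efficient allocation: Bakr→Lot G ($170), Farahani→Lot D ($157), Costa→Lot C ($75); total welfare W = $402.
Farahani receives Lot D at value $157, so the others get W − 157 = $245.
Without Farahani: best allocation of the remaining 2 bidders over all 3 lots is Bakr→Lot D ($173), Costa→Lot C ($75), total $248.
VCG payment = (others' best without Farahani) − (others' welfare with Farahani) = 248 − 245 = $3.

Farahani pays $3.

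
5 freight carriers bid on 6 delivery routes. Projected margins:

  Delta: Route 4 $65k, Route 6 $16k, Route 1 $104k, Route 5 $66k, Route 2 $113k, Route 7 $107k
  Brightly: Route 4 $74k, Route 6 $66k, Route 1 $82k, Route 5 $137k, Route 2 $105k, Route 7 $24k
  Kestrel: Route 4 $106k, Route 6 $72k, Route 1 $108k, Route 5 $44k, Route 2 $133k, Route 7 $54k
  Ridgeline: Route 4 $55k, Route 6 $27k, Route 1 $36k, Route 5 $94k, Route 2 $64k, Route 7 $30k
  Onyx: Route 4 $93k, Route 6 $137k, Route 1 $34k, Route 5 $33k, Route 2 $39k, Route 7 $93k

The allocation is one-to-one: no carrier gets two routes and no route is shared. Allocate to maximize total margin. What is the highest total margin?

Max total: $569k

This is a one-to-one assignment (maximum-weight bipartite matching).
Optimal: Delta→Route 7 ($107k), Brightly→Route 5 ($137k), Kestrel→Route 2 ($133k), Ridgeline→Route 4 ($55k), Onyx→Route 6 ($137k) — total 107+137+133+55+137 = $569k.
Column-greedy (each route in turn goes to its best remaining carrier) gives $548k, worse by 21.
No other one-to-one assignment exceeds $569k.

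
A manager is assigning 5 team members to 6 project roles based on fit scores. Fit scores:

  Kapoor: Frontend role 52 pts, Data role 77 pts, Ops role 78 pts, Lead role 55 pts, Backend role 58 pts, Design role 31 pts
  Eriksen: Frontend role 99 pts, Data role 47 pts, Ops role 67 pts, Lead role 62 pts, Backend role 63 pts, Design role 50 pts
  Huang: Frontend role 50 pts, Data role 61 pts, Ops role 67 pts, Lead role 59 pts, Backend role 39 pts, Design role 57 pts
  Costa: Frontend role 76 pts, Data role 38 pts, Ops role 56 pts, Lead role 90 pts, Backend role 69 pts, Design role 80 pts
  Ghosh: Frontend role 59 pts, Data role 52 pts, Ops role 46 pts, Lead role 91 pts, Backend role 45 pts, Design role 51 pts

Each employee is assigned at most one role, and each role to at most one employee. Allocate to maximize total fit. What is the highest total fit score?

This is the linear assignment problem.
Optimal: Kapoor→Data role (77 pts), Eriksen→Frontend role (99 pts), Huang→Ops role (67 pts), Costa→Design role (80 pts), Ghosh→Lead role (91 pts) — total 77+99+67+80+91 = 414 pts.

Max total: 414 pts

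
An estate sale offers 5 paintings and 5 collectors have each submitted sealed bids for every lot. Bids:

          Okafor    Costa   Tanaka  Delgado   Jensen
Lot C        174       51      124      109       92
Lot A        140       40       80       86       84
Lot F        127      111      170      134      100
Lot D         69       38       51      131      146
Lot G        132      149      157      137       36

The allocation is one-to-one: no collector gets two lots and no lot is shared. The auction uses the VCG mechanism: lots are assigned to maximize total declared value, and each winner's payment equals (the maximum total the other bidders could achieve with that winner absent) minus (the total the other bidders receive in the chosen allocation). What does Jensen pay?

Jensen pays $45.

Efficient allocation: Okafor→Lot C ($174), Costa→Lot G ($149), Tanaka→Lot F ($170), Delgado→Lot A ($86), Jensen→Lot D ($146); total welfare W = $725.
Jensen receives Lot D at value $146, so the others get W − 146 = $579.
Without Jensen: best allocation of the remaining 4 bidders over all 5 lots is Okafor→Lot C ($174), Costa→Lot G ($149), Tanaka→Lot F ($170), Delgado→Lot D ($131), total $624.
VCG payment = (others' best without Jensen) − (others' welfare with Jensen) = 624 − 579 = $45.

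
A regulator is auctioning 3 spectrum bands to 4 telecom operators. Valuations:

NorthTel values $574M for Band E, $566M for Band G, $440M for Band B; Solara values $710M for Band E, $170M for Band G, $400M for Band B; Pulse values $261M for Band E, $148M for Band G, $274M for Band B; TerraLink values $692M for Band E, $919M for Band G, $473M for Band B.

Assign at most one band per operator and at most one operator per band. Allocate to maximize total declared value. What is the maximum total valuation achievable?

Max total: $2069M

Treat this as an assignment problem: match each operator to one band.
Optimal: Solara→Band E ($710M), TerraLink→Band G ($919M), NorthTel→Band B ($440M) — total 710+919+440 = $2069M.
Row-greedy (each operator in turn takes its best remaining band) gives $1122M, worse by 947.
Next-best assignment: Solara→Band E, TerraLink→Band G, Pulse→Band B = $1903M.
Swapping NorthTel↔TerraLink (NorthTel→Band G $566M, TerraLink→Band B $473M) loses 320.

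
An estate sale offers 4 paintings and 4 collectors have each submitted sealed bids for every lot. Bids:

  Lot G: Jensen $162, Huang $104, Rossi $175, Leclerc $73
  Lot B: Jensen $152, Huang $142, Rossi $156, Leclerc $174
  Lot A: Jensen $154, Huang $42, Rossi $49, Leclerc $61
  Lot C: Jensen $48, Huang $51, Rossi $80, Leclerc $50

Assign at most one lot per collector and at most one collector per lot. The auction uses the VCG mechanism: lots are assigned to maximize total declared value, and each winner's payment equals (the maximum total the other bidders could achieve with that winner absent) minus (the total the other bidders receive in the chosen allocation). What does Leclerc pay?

Efficient allocation: Jensen→Lot A ($154), Huang→Lot C ($51), Rossi→Lot G ($175), Leclerc→Lot B ($174); total welfare W = $554.
Leclerc receives Lot B at value $174, so the others get W − 174 = $380.
Without Leclerc: best allocation of the remaining 3 bidders over all 4 lots is Jensen→Lot A ($154), Huang→Lot B ($142), Rossi→Lot G ($175), total $471.
VCG payment = (others' best without Leclerc) − (others' welfare with Leclerc) = 471 − 380 = $91.

Leclerc pays $91.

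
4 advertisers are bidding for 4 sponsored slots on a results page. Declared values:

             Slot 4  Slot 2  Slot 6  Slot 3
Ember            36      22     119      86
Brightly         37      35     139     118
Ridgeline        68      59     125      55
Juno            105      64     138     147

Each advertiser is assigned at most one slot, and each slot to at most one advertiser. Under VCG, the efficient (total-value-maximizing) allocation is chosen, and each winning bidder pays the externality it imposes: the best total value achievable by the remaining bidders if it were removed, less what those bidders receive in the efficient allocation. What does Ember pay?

Ember pays $72.

Efficient allocation: Ember→Slot 6 ($119), Brightly→Slot 3 ($118), Ridgeline→Slot 2 ($59), Juno→Slot 4 ($105); total welfare W = $401.
Ember receives Slot 6 at value $119, so the others get W − 119 = $282.
Without Ember: best allocation of the remaining 3 bidders over all 4 slots is Brightly→Slot 6 ($139), Ridgeline→Slot 4 ($68), Juno→Slot 3 ($147), total $354.
VCG payment = (others' best without Ember) − (others' welfare with Ember) = 354 − 282 = $72.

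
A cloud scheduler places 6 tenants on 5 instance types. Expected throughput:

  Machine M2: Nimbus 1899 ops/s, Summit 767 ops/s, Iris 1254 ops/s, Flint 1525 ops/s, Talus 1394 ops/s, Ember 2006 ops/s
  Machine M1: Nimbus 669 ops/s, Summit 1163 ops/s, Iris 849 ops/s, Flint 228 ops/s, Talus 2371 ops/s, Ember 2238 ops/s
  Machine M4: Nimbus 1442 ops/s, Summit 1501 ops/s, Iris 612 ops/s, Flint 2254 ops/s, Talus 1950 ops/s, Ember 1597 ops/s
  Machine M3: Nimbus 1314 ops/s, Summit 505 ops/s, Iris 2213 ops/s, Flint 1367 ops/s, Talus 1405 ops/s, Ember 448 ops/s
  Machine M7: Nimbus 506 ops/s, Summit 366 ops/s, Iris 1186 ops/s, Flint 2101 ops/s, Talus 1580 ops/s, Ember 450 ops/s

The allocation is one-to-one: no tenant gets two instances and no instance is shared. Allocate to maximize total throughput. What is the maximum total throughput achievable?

Optimal: Nimbus→Machine M2 (1899 ops/s), Ember→Machine M1 (2238 ops/s), Talus→Machine M4 (1950 ops/s), Iris→Machine M3 (2213 ops/s), Flint→Machine M7 (2101 ops/s) — total 1899+2238+1950+2213+2101 = 10401 ops/s.
Next-best assignment: Ember→Machine M2, Talus→Machine M1, Summit→Machine M4, Iris→Machine M3, Flint→Machine M7 = 10192 ops/s.
Swapping Nimbus↔Iris (Nimbus→Machine M3 1314 ops/s, Iris→Machine M2 1254 ops/s) loses 1544.
No other one-to-one assignment exceeds 10401 ops/s.

Max total: 10401 ops/s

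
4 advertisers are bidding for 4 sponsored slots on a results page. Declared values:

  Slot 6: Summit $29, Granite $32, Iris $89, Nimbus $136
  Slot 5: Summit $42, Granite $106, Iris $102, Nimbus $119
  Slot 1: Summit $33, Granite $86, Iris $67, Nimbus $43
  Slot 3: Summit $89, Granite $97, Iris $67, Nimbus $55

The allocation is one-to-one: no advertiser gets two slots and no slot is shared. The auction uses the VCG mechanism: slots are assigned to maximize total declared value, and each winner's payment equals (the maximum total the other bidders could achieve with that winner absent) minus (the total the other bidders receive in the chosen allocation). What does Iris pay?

Iris pays $20.

Efficient allocation: Summit→Slot 3 ($89), Granite→Slot 1 ($86), Iris→Slot 5 ($102), Nimbus→Slot 6 ($136); total welfare W = $413.
Iris receives Slot 5 at value $102, so the others get W − 102 = $311.
Without Iris: best allocation of the remaining 3 bidders over all 4 slots is Summit→Slot 3 ($89), Granite→Slot 5 ($106), Nimbus→Slot 6 ($136), total $331.
VCG payment = (others' best without Iris) − (others' welfare with Iris) = 331 − 311 = $20.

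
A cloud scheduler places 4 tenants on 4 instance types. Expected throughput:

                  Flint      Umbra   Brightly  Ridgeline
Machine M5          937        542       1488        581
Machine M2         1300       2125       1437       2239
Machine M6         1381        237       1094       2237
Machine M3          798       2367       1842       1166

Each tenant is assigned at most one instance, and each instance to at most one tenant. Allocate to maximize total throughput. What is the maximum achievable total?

Maximum total: 7475 ops/s

Optimal: Flint→Machine M6 (1381 ops/s), Umbra→Machine M3 (2367 ops/s), Brightly→Machine M5 (1488 ops/s), Ridgeline→Machine M2 (2239 ops/s) — total 1381+2367+1488+2239 = 7475 ops/s.
Checked against all permutations: 7475 ops/s is optimal.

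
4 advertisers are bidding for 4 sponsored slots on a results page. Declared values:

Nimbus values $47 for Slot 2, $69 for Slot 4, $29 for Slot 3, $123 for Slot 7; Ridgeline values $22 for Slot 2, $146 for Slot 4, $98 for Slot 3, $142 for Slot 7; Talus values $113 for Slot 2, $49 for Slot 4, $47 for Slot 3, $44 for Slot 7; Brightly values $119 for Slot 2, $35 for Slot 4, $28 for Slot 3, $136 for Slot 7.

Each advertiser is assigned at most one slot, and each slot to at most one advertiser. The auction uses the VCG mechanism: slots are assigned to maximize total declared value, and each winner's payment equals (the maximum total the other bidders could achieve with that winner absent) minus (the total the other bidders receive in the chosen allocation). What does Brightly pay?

Efficient allocation: Nimbus→Slot 7 ($123), Ridgeline→Slot 4 ($146), Talus→Slot 3 ($47), Brightly→Slot 2 ($119); total welfare W = $435.
Brightly receives Slot 2 at value $119, so the others get W − 119 = $316.
Without Brightly: best allocation of the remaining 3 bidders over all 4 slots is Nimbus→Slot 7 ($123), Ridgeline→Slot 4 ($146), Talus→Slot 2 ($113), total $382.
VCG payment = (others' best without Brightly) − (others' welfare with Brightly) = 382 − 316 = $66.

Brightly pays $66.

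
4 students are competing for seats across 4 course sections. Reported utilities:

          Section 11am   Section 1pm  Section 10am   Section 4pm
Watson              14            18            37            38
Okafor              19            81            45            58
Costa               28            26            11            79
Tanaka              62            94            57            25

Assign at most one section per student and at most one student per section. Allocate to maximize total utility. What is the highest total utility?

Max total: 259 points

Optimal: Watson→Section 10am (37 points), Okafor→Section 1pm (81 points), Costa→Section 4pm (79 points), Tanaka→Section 11am (62 points) — total 37+81+79+62 = 259 points.
Max-entry greedy (repeatedly take the single best remaining cell) gives 232 points, worse by 27.
Next-best assignment: Watson→Section 11am, Okafor→Section 10am, Costa→Section 4pm, Tanaka→Section 1pm = 232 points.
Swapping Costa↔Okafor (Costa→Section 1pm 26 points, Okafor→Section 4pm 58 points) loses 76.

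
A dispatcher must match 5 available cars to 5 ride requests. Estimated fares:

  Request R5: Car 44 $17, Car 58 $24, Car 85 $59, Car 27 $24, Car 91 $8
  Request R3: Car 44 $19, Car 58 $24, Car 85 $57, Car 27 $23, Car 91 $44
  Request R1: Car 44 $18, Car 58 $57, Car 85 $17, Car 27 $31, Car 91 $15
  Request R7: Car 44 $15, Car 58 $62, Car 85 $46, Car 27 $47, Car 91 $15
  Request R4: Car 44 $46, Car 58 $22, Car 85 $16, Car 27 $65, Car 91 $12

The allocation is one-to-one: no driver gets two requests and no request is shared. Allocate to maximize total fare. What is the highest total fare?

Optimal: Car 44→Request R4 ($46), Car 58→Request R1 ($57), Car 85→Request R5 ($59), Car 27→Request R7 ($47), Car 91→Request R3 ($44) — total 46+57+59+47+44 = $253.
Row-greedy (each driver in turn takes its best remaining request) gives $242, worse by 11.
Next-best assignment: Car 44→Request R1, Car 58→Request R7, Car 85→Request R5, Car 27→Request R4, Car 91→Request R3 = $248.
Every other assignment is strictly worse.

Maximum total: $253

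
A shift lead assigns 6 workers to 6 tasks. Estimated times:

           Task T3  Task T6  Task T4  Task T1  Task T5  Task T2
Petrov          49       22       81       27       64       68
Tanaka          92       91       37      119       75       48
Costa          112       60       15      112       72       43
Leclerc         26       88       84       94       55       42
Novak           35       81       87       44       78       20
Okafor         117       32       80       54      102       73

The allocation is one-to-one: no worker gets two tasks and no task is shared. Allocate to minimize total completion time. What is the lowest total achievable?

Optimal: Petrov→Task T1 (27 min), Tanaka→Task T5 (75 min), Costa→Task T4 (15 min), Leclerc→Task T3 (26 min), Novak→Task T2 (20 min), Okafor→Task T6 (32 min) — total 27+75+15+26+20+32 = 195 min.
Next-best assignment: Petrov→Task T6, Tanaka→Task T5, Costa→Task T4, Leclerc→Task T3, Novak→Task T2, Okafor→Task T1 = 212 min.
Checked against all permutations: 195 min is optimal.

Min total: 195 min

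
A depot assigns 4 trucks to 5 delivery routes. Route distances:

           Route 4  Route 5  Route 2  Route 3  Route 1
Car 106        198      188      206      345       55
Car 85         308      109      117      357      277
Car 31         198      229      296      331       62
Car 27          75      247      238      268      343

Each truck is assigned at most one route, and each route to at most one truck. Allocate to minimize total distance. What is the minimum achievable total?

This is a one-to-one assignment (minimum-cost bipartite matching).
Optimal: Car 106→Route 5 (188 km), Car 85→Route 2 (117 km), Car 31→Route 1 (62 km), Car 27→Route 4 (75 km) — total 188+117+62+75 = 442 km.
Min-entry greedy (repeatedly take the single cheapest remaining cell) gives 535 km, worse by 93.

Minimum total: 442 km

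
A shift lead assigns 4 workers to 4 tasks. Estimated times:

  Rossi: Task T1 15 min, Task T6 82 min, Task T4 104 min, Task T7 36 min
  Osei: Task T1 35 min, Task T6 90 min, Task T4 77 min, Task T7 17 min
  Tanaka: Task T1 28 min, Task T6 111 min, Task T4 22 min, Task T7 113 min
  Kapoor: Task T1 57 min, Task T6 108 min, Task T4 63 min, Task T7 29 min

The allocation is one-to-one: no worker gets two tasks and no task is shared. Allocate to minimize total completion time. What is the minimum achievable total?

Minimum total: 156 min

Optimal: Rossi→Task T1 (15 min), Osei→Task T6 (90 min), Tanaka→Task T4 (22 min), Kapoor→Task T7 (29 min) — total 15+90+22+29 = 156 min.
Min-entry greedy (repeatedly take the single cheapest remaining cell) gives 162 min, worse by 6.
Next-best assignment: Rossi→Task T1, Osei→Task T7, Tanaka→Task T4, Kapoor→Task T6 = 162 min.
Swapping Osei↔Kapoor (Osei→Task T7 17 min, Kapoor→Task T6 108 min) adds 6.
No other one-to-one assignment undercuts 156 min.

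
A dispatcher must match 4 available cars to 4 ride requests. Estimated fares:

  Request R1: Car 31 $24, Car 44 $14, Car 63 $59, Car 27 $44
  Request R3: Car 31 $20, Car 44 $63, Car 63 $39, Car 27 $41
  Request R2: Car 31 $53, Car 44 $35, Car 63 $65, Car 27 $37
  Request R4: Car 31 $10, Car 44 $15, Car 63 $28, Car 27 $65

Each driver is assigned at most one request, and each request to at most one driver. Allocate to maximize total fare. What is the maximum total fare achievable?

Maximum total: $240

Optimal: Car 31→Request R2 ($53), Car 44→Request R3 ($63), Car 63→Request R1 ($59), Car 27→Request R4 ($65) — total 53+63+59+65 = $240.
Max-entry greedy (repeatedly take the single best remaining cell) gives $217, worse by 23.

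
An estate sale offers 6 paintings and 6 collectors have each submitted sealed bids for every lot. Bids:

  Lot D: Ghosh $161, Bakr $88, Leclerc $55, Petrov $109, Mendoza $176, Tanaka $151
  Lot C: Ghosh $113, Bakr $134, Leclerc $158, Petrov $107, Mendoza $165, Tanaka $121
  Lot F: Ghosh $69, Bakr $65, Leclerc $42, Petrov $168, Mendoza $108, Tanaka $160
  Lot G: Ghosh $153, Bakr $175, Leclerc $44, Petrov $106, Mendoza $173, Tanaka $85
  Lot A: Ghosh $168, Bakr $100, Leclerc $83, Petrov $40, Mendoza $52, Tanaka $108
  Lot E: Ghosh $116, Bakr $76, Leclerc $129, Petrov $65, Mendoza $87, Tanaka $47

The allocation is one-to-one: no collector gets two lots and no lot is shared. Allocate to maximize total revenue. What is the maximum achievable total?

Maximum total: $956

This is the linear assignment problem.
Optimal: Ghosh→Lot A ($168), Bakr→Lot G ($175), Leclerc→Lot E ($129), Petrov→Lot F ($168), Mendoza→Lot C ($165), Tanaka→Lot D ($151) — total 168+175+129+168+165+151 = $956.
Row-greedy (each collector in turn takes its best remaining lot) gives $892, worse by 64.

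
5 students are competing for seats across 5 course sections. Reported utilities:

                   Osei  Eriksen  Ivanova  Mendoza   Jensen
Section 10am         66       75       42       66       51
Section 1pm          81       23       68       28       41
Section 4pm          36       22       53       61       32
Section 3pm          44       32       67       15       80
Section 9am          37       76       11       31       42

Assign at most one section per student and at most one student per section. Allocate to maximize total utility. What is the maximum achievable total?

Max total: 356 points

Optimal: Osei→Section 1pm (81 points), Eriksen→Section 9am (76 points), Ivanova→Section 4pm (53 points), Mendoza→Section 10am (66 points), Jensen→Section 3pm (80 points) — total 81+76+53+66+80 = 356 points.
Column-greedy (each section in turn goes to its best remaining student) gives 308 points, worse by 48.
Swapping Mendoza↔Eriksen (Mendoza→Section 9am 31 points, Eriksen→Section 10am 75 points) loses 36.
Every other assignment is strictly worse.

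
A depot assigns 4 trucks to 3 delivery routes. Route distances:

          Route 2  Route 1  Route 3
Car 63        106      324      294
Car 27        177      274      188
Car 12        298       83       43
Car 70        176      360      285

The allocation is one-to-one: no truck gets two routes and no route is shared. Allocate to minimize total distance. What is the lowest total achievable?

Minimum total: 377 km

This is a one-to-one assignment (minimum-cost bipartite matching).
Optimal: Car 63→Route 2 (106 km), Car 12→Route 1 (83 km), Car 27→Route 3 (188 km) — total 106+83+188 = 377 km.
Min-entry greedy (repeatedly take the single cheapest remaining cell) gives 423 km, worse by 46.
Next-best assignment: Car 63→Route 2, Car 27→Route 1, Car 12→Route 3 = 423 km.
Swapping Car 63↔Car 27 (Car 63→Route 3 294 km, Car 27→Route 2 177 km) adds 177.
Checked against all permutations: 377 km is optimal.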